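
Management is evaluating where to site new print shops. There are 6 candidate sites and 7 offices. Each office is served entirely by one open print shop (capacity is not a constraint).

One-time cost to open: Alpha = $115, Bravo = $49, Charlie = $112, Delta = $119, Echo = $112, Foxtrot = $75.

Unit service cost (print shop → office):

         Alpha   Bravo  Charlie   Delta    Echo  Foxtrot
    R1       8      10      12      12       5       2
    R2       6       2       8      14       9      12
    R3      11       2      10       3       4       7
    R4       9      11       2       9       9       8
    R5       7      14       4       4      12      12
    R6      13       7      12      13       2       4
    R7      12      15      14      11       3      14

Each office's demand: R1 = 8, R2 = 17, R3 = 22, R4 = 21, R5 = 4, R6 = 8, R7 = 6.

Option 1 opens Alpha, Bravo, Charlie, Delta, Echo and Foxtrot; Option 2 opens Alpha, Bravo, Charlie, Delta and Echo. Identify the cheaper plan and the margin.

Option 2 is cheaper by 51.

Option 1: {Alpha, Bravo, Charlie, Delta, Echo, Foxtrot}: R1→Foxtrot 2·8=16, R2→Bravo 2·17=34, R3→Bravo 2·22=44, R4→Charlie 2·21=42, R5→Charlie 4·4=16, R6→Echo 2·8=16, R7→Echo 3·6=18. Service 186; fixed 582; total 768.
Option 2: {Alpha, Bravo, Charlie, Delta, Echo}: R1→Echo 5·8=40, R2→Bravo 2·17=34, R3→Bravo 2·22=44, R4→Charlie 2·21=42, R5→Charlie 4·4=16, R6→Echo 2·8=16, R7→Echo 3·6=18. Service 210; fixed 507; total 717.
Difference: |768 − 717| = 51.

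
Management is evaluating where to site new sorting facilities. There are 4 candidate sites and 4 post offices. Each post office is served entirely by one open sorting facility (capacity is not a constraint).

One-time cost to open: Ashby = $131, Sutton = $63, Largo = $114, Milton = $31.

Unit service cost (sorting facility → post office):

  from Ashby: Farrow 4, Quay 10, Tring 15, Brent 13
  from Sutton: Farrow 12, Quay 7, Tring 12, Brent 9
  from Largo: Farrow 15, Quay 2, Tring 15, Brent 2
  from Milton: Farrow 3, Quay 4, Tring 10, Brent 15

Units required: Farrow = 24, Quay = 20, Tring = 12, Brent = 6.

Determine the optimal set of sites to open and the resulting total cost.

Open Largo and Milton; minimum total cost 389.

For any fixed open set, each post office goes to its cheapest open site; total = fixed + service.
{Largo, Milton}: Farrow→Milton 3·24=72, Quay→Largo 2·20=40, Tring→Milton 10·12=120, Brent→Largo 2·6=12. Service 244; fixed 145; total 389.
{Milton}: service 362 + fixed 31 = 393
{Sutton, Milton}: Farrow→Milton 3·24=72, Quay→Milton 4·20=80, Tring→Milton 10·12=120, Brent→Sutton 9·6=54. Service 326; fixed 94; total 420.
{Ashby, Sutton, Largo, Milton}: service 244 + fixed 339 = 583
No other subset beats 389.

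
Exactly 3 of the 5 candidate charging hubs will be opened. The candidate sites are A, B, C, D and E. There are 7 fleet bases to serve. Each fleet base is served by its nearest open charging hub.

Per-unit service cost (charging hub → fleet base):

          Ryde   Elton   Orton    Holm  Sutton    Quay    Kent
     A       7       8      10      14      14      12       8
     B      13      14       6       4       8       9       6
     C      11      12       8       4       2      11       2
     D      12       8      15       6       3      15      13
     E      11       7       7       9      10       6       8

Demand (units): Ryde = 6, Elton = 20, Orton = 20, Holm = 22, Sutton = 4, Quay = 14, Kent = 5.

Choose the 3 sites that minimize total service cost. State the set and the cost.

Choose A, C and E; total service cost 512.

With exactly 3 open, each fleet base uses its cheapest among the chosen.
{A, C, E}: Ryde→A 7·6=42, Elton→E 7·20=140, Orton→E 7·20=140, Holm→C 4·22=88, Sutton→C 2·4=8, Quay→E 6·14=84, Kent→C 2·5=10. Service cost 512.
{B, C, E}: service cost 516
{A, B, E}: service cost 536
Among all 10 size-3 choices, {A, C, E} is lowest.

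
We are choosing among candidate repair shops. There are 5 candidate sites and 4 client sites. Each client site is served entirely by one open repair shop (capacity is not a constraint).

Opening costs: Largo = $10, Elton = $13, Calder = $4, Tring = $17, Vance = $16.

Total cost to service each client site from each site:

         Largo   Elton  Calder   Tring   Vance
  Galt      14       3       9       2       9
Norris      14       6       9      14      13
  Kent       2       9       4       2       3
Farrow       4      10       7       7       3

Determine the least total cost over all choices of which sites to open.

Minimum total cost: 33

For any fixed open set, each client site goes to its cheapest open site; total = fixed + service.
{Calder}: Galt→Calder 9, Norris→Calder 9, Kent→Calder 4, Farrow→Calder 7. Service 29; fixed 4; total 33.
{Elton, Calder}: service 20 + fixed 17 = 37
{Largo, Elton}: service 15 + fixed 23 = 38
{Largo, Elton, Calder, Tring, Vance}: Galt→Tring 2, Norris→Elton 6, Kent→Largo 2, Farrow→Vance 3. Service 13; fixed 60; total 73.
No other subset beats 33.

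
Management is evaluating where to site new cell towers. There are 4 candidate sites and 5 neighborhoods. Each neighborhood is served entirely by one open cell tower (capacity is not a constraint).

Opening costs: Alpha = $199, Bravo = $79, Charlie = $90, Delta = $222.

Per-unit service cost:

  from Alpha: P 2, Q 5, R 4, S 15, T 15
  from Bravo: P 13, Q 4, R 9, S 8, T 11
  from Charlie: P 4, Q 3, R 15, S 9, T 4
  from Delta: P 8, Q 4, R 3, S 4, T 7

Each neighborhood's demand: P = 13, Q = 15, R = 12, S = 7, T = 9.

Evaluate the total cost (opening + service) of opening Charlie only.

Total cost: 466

Each neighborhood is assigned to its cheapest site among the open ones.
{Charlie}: P→Charlie 4·13=52, Q→Charlie 3·15=45, R→Charlie 15·12=180, S→Charlie 9·7=63, T→Charlie 4·9=36. Service 376; fixed 90; total 466.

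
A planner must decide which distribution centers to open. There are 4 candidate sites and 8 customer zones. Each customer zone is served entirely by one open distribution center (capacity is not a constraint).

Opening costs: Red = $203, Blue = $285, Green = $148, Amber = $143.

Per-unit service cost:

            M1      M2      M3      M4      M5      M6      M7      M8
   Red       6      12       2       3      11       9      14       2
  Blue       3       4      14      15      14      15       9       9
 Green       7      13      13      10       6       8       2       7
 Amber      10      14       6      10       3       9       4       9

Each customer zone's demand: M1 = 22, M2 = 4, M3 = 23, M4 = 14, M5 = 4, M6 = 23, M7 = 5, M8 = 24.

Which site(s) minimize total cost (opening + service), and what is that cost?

For any fixed open set, each customer zone goes to its cheapest open site; total = fixed + service.
{Red}: M1→Red 6·22=132, M2→Red 12·4=48, M3→Red 2·23=46, M4→Red 3·14=42, M5→Red 11·4=44, M6→Red 9·23=207, M7→Red 14·5=70, M8→Red 2·24=48. Service 637; fixed 203; total 840.
{Red, Green}: service 534 + fixed 351 = 885
{Red, Amber}: service 555 + fixed 346 = 901
{Red, Blue, Green, Amber}: service 424 + fixed 779 = 1203
(All 15 nonempty subsets were checked; Red only is lowest.)

Open Red only; minimum total cost 840.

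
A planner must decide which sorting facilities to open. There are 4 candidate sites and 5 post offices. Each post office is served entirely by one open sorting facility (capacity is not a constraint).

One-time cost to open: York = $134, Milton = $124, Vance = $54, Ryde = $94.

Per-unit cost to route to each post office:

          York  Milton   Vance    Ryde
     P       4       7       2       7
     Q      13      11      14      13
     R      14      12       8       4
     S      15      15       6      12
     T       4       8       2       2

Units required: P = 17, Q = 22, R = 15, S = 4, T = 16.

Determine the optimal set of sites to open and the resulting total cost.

Open Vance only; minimum total cost 572.

For any fixed open set, each post office goes to its cheapest open site; total = fixed + service.
{Vance}: P→Vance 2·17=34, Q→Vance 14·22=308, R→Vance 8·15=120, S→Vance 6·4=24, T→Vance 2·16=32. Service 518; fixed 54; total 572.
{Vance, Ryde}: service 436 + fixed 148 = 584
{Milton, Vance}: P→Vance 2·17=34, Q→Milton 11·22=242, R→Vance 8·15=120, S→Vance 6·4=24, T→Vance 2·16=32. Service 452; fixed 178; total 630.
{York, Milton, Vance, Ryde}: service 392 + fixed 406 = 798
(All 15 nonempty subsets were checked; Vance only is lowest.)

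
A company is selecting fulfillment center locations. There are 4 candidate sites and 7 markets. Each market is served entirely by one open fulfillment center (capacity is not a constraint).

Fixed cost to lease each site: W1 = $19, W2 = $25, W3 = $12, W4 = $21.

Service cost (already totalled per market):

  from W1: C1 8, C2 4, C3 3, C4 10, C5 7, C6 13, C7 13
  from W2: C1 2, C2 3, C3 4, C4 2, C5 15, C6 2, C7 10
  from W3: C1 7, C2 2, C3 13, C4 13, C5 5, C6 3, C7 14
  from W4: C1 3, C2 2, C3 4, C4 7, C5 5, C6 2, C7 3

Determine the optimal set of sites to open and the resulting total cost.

Open W4 only; minimum total cost 47.

For any fixed open set, each market goes to its cheapest open site; total = fixed + service.
{W4}: C1→W4 3, C2→W4 2, C3→W4 4, C4→W4 7, C5→W4 5, C6→W4 2, C7→W4 3. Service 26; fixed 21; total 47.
{W3, W4}: C1→W4 3, C2→W3 2, C3→W4 4, C4→W4 7, C5→W3 5, C6→W4 2, C7→W4 3. Service 26; fixed 33; total 59.
{W2}: service 38 + fixed 25 = 63
{W1, W2, W3, W4}: C1→W2 2, C2→W3 2, C3→W1 3, C4→W2 2, C5→W3 5, C6→W2 2, C7→W4 3. Service 19; fixed 77; total 96.
No other subset beats 47.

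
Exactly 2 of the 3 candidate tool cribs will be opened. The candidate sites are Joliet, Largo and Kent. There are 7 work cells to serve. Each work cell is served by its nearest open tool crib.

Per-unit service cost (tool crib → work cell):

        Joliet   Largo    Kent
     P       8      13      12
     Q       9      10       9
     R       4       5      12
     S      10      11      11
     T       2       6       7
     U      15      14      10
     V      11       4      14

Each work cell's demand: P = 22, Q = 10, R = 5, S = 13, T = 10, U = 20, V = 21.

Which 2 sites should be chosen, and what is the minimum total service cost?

Choose Joliet and Largo; total service cost 800.

With exactly 2 open, each work cell uses its cheapest among the chosen.
{Joliet, Largo}: P→Joliet 8·22=176, Q→Joliet 9·10=90, R→Joliet 4·5=20, S→Joliet 10·13=130, T→Joliet 2·10=20, U→Largo 14·20=280, V→Largo 4·21=84. Service cost 800.
{Largo, Kent}: service cost 866
{Joliet, Kent}: service cost 867
Among all 3 size-2 choices, {Joliet, Largo} is lowest.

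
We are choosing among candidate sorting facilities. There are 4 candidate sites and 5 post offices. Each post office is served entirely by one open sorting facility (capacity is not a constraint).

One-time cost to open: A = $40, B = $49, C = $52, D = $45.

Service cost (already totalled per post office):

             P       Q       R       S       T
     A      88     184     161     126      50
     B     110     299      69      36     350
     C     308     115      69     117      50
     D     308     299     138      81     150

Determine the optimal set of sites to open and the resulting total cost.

For any fixed open set, each post office goes to its cheapest open site; total = fixed + service.
{B, C}: P→B 110, Q→C 115, R→B 69, S→B 36, T→C 50. Service 380; fixed 101; total 481.
{A, B, C}: service 358 + fixed 141 = 499
{A, B}: service 427 + fixed 89 = 516
{A, B, C, D}: service 358 + fixed 186 = 544
(All 15 nonempty subsets were checked; B and C is lowest.)

Open B and C; minimum total cost 481.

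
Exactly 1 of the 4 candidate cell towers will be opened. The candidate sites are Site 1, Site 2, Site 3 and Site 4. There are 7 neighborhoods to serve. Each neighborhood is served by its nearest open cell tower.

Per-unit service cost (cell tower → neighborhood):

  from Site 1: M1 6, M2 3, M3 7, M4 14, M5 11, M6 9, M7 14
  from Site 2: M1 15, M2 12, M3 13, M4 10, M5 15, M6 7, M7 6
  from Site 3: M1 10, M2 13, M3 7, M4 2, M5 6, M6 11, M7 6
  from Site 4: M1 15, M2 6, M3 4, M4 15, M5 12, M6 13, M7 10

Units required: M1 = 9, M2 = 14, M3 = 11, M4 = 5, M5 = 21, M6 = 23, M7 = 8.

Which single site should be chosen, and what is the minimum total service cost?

With exactly 1 open, each neighborhood uses its cheapest among the chosen.
{Site 3}: M1→Site 3 10·9=90, M2→Site 3 13·14=182, M3→Site 3 7·11=77, M4→Site 3 2·5=10, M5→Site 3 6·21=126, M6→Site 3 11·23=253, M7→Site 3 6·8=48. Service cost 786.
{Site 1}: service cost 793
{Site 4}: service cost 969
Among all 4 size-1 choices, {Site 3} is lowest.

Choose Site 3 only; total service cost 786.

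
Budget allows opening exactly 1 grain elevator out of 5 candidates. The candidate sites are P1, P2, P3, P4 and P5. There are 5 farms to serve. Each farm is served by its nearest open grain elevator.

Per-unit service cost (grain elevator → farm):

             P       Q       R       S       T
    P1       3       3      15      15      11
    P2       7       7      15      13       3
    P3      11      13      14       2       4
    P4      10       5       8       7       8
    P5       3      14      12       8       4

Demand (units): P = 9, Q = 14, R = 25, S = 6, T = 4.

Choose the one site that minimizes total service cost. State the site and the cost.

Choose P4 only; total service cost 434.

With exactly 1 open, each farm uses its cheapest among the chosen.
{P4}: P→P4 10·9=90, Q→P4 5·14=70, R→P4 8·25=200, S→P4 7·6=42, T→P4 8·4=32. Service cost 434.
{P1}: service cost 578
{P5}: service cost 587
Among all 5 size-1 choices, {P4} is lowest.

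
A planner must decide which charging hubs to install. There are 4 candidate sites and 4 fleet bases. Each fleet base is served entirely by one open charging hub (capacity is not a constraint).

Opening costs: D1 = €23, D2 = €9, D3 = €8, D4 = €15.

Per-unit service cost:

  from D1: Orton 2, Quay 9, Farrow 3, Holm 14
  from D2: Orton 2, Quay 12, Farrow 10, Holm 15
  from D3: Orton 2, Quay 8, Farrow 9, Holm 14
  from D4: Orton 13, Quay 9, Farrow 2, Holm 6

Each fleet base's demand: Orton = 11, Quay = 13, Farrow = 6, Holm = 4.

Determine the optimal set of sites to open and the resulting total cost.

For any fixed open set, each fleet base goes to its cheapest open site; total = fixed + service.
{D3, D4}: Orton→D3 2·11=22, Quay→D3 8·13=104, Farrow→D4 2·6=12, Holm→D4 6·4=24. Service 162; fixed 23; total 185.
{D2, D3, D4}: service 162 + fixed 32 = 194
{D2, D4}: service 175 + fixed 24 = 199
{D1, D2, D3, D4}: service 162 + fixed 55 = 217
(All 15 nonempty subsets were checked; D3 and D4 is lowest.)

Open D3 and D4; minimum total cost 185.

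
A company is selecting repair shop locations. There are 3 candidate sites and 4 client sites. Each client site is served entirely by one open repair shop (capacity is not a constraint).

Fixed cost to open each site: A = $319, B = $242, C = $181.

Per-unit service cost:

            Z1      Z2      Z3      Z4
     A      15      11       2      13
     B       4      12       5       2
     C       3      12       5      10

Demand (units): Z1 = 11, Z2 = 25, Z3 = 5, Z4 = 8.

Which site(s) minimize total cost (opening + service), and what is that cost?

For any fixed open set, each client site goes to its cheapest open site; total = fixed + service.
{C}: Z1→C 3·11=33, Z2→C 12·25=300, Z3→C 5·5=25, Z4→C 10·8=80. Service 438; fixed 181; total 619.
{B}: service 385 + fixed 242 = 627
{B, C}: service 374 + fixed 423 = 797
{A, B, C}: service 334 + fixed 742 = 1076
No other subset beats 619.

Open C only; minimum total cost 619.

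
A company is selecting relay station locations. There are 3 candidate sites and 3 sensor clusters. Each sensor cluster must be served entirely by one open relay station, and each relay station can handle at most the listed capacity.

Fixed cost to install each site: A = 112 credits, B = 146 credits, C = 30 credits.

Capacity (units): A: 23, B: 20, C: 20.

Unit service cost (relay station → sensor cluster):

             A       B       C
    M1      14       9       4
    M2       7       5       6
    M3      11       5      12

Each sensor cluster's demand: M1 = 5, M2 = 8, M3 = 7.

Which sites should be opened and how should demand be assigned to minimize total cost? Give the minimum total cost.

Minimum total cost: 182

Open {C}: M1→C 4·5=20, M2→C 6·8=48, M3→C 12·7=84.
Loads: C carries 20/20. Service 152; fixed 30; total 182.
Next best feasible plan costs 266.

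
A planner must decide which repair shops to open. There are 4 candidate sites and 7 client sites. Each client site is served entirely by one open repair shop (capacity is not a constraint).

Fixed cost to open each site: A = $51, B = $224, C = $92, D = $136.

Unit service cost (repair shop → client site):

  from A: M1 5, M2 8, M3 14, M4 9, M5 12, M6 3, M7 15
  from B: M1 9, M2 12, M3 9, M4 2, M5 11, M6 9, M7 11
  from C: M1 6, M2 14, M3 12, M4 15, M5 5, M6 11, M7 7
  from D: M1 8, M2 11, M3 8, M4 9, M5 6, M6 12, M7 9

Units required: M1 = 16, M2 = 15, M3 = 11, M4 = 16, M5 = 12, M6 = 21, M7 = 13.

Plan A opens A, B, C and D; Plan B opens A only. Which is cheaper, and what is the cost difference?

Plan B is cheaper by 86.

Plan A: {A, B, C, D}: M1→A 5·16=80, M2→A 8·15=120, M3→D 8·11=88, M4→B 2·16=32, M5→C 5·12=60, M6→A 3·21=63, M7→C 7·13=91. Service 534; fixed 503; total 1037.
Plan B: {A}: M1→A 5·16=80, M2→A 8·15=120, M3→A 14·11=154, M4→A 9·16=144, M5→A 12·12=144, M6→A 3·21=63, M7→A 15·13=195. Service 900; fixed 51; total 951.
Difference: |1037 − 951| = 86.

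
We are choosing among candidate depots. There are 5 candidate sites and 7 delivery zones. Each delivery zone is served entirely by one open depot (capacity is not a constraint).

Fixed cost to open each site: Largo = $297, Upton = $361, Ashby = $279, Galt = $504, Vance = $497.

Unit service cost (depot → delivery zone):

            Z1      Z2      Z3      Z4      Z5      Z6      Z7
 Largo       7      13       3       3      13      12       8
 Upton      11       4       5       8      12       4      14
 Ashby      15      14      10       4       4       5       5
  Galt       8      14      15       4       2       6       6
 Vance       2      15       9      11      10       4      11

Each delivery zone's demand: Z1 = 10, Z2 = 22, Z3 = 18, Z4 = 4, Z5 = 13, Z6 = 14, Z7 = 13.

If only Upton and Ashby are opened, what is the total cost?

Total cost: 1117

Each delivery zone is assigned to its cheapest site among the open ones.
{Upton, Ashby}: Z1→Upton 11·10=110, Z2→Upton 4·22=88, Z3→Upton 5·18=90, Z4→Ashby 4·4=16, Z5→Ashby 4·13=52, Z6→Upton 4·14=56, Z7→Ashby 5·13=65. Service 477; fixed 640; total 1117.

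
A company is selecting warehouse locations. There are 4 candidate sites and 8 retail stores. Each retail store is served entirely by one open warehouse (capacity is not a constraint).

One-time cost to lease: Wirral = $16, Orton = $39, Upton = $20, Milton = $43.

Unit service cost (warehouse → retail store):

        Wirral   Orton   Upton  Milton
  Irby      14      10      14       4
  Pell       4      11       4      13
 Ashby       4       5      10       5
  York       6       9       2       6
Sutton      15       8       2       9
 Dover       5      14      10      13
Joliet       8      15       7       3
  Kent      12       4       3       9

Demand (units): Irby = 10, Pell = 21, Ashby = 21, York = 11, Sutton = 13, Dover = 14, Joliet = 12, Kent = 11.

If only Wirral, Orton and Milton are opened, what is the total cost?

Total cost: 626

Each retail store is assigned to its cheapest site among the open ones.
{Wirral, Orton, Milton}: Irby→Milton 4·10=40, Pell→Wirral 4·21=84, Ashby→Wirral 4·21=84, York→Wirral 6·11=66, Sutton→Orton 8·13=104, Dover→Wirral 5·14=70, Joliet→Milton 3·12=36, Kent→Orton 4·11=44. Service 528; fixed 98; total 626.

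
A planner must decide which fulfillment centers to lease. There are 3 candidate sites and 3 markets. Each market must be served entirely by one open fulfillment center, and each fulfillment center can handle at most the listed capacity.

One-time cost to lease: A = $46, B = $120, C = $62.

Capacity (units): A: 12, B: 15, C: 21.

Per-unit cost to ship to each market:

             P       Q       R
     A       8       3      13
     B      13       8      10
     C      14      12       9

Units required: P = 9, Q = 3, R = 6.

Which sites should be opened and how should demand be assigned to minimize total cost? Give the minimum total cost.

Minimum total cost: 243

Open {A, C}: P→A 8·9=72, Q→A 3·3=9, R→C 9·6=54.
Loads: A carries 12/12, C carries 6/21. Service 135; fixed 108; total 243.
Next best feasible plan costs 270.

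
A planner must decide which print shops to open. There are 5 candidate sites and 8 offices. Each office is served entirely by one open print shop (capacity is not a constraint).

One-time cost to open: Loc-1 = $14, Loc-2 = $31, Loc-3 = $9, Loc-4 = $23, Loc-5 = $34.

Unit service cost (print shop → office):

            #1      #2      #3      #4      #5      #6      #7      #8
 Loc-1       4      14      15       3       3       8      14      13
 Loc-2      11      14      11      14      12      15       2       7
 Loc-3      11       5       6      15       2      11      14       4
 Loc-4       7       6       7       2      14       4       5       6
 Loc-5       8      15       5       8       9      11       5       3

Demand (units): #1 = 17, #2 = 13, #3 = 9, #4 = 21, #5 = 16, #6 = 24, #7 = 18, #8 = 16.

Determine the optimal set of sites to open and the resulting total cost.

For any fixed open set, each office goes to its cheapest open site; total = fixed + service.
{Loc-1, Loc-2, Loc-3, Loc-4}: #1→Loc-1 4·17=68, #2→Loc-3 5·13=65, #3→Loc-3 6·9=54, #4→Loc-4 2·21=42, #5→Loc-3 2·16=32, #6→Loc-4 4·24=96, #7→Loc-2 2·18=36, #8→Loc-3 4·16=64. Service 457; fixed 77; total 534.
{Loc-1, Loc-2, Loc-3, Loc-4, Loc-5}: service 432 + fixed 111 = 543
{Loc-1, Loc-3, Loc-4}: service 511 + fixed 46 = 557
{Loc-3}: #1→Loc-3 11·17=187, #2→Loc-3 5·13=65, #3→Loc-3 6·9=54, #4→Loc-3 15·21=315, #5→Loc-3 2·16=32, #6→Loc-3 11·24=264, #7→Loc-3 14·18=252, #8→Loc-3 4·16=64. Service 1233; fixed 9; total 1242.
No other subset beats 534.

Open Loc-1, Loc-2, Loc-3 and Loc-4; minimum total cost 534.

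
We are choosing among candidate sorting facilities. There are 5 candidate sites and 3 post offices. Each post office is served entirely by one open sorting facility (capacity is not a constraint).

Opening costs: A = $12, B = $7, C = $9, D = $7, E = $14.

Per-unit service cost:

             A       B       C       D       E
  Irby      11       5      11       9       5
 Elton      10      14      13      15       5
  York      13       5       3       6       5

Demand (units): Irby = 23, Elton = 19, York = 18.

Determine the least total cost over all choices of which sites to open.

For any fixed open set, each post office goes to its cheapest open site; total = fixed + service.
{C, E}: Irby→E 5·23=115, Elton→E 5·19=95, York→C 3·18=54. Service 264; fixed 23; total 287.
{B, C, E}: service 264 + fixed 30 = 294
{C, D, E}: Irby→E 5·23=115, Elton→E 5·19=95, York→C 3·18=54. Service 264; fixed 30; total 294.
{A, B, C, D, E}: service 264 + fixed 49 = 313
No other subset beats 287.

Minimum total cost: 287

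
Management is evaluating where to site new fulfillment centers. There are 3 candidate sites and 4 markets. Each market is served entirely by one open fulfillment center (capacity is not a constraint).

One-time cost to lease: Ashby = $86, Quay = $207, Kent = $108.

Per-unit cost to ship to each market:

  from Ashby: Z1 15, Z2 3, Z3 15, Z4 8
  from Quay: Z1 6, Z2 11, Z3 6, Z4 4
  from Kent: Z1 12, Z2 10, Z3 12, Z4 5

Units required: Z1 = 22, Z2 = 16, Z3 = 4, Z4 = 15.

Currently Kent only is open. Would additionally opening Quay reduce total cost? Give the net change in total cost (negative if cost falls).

Current service cost with {Kent}: 547.
Adding Quay: each market re-picks its cheapest; new service cost 376, saving 171.
Extra fixed cost: 207. Net change = 207 − 171 = 36.
(Totals: 655 → 691.)

No — net change +36 (cost rises by 36).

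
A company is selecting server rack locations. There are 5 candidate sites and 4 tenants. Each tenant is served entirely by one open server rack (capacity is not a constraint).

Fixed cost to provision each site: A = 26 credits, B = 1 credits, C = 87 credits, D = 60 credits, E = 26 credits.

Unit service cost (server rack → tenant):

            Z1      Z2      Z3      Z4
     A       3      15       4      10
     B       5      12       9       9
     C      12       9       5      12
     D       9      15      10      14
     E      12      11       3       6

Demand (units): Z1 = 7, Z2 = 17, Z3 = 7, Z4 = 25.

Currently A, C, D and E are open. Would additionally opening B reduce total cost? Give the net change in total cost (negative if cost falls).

No — net change +1 (cost rises by 1).

Current service cost with {A, C, D, E}: 345.
Adding B: each tenant re-picks its cheapest; new service cost 345, saving 0.
Extra fixed cost: 1. Net change = 1 − 0 = 1.
(Totals: 544 → 545.)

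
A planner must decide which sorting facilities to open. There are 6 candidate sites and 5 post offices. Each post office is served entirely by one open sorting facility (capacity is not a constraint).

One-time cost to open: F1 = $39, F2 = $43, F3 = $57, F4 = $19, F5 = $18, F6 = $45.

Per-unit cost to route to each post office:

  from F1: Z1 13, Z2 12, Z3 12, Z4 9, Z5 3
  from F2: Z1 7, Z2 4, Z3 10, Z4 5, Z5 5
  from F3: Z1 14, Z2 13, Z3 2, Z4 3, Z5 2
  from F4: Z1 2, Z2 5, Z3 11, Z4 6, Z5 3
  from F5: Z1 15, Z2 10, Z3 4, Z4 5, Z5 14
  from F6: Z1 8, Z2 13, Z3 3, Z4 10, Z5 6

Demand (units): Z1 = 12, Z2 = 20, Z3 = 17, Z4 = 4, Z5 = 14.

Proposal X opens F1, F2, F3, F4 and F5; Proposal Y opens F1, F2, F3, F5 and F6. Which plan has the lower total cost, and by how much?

Proposal X is cheaper by 86.

Proposal X: {F1, F2, F3, F4, F5}: Z1→F4 2·12=24, Z2→F2 4·20=80, Z3→F3 2·17=34, Z4→F3 3·4=12, Z5→F3 2·14=28. Service 178; fixed 176; total 354.
Proposal Y: {F1, F2, F3, F5, F6}: Z1→F2 7·12=84, Z2→F2 4·20=80, Z3→F3 2·17=34, Z4→F3 3·4=12, Z5→F3 2·14=28. Service 238; fixed 202; total 440.
Difference: |354 − 440| = 86.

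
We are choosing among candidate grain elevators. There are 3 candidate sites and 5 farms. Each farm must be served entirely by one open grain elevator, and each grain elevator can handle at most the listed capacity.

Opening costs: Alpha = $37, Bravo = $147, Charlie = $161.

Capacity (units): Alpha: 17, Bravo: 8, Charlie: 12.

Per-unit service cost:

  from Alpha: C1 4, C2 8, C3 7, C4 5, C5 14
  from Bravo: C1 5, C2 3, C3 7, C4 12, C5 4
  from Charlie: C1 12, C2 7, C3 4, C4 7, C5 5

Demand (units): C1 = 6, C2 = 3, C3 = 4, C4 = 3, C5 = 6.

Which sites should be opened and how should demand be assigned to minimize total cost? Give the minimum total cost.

Minimum total cost: 299

Open {Alpha, Bravo}: C1→Alpha 4·6=24, C2→Alpha 8·3=24, C3→Alpha 7·4=28, C4→Alpha 5·3=15, C5→Bravo 4·6=24.
Loads: Alpha carries 16/17, Bravo carries 6/8. Service 115; fixed 184; total 299.
Next best feasible plan costs 307.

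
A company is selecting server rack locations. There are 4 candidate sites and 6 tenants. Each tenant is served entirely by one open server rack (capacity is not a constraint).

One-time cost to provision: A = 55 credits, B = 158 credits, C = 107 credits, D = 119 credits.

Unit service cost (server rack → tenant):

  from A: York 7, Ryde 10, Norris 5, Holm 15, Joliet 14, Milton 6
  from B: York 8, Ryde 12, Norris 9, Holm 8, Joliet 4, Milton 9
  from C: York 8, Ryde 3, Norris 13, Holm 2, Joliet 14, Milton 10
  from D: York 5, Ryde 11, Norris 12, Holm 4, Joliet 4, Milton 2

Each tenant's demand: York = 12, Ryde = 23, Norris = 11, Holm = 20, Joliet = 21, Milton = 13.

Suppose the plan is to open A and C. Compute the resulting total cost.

Each tenant is assigned to its cheapest site among the open ones.
{A, C}: York→A 7·12=84, Ryde→C 3·23=69, Norris→A 5·11=55, Holm→C 2·20=40, Joliet→A 14·21=294, Milton→A 6·13=78. Service 620; fixed 162; total 782.

Total cost: 782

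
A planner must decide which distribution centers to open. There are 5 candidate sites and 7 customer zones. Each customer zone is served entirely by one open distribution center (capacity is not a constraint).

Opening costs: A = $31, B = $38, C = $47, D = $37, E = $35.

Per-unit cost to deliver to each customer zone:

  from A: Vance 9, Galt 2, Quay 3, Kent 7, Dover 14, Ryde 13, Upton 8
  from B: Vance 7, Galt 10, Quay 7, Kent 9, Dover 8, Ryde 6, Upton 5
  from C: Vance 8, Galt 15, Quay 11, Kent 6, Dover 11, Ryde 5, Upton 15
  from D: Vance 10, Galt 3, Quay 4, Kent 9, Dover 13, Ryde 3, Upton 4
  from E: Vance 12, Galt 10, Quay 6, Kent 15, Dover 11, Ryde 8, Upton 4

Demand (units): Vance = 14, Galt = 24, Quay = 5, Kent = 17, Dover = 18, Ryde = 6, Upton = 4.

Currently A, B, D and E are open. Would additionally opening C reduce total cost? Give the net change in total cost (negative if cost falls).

Current service cost with {A, B, D, E}: 458.
Adding C: each customer zone re-picks its cheapest; new service cost 441, saving 17.
Extra fixed cost: 47. Net change = 47 − 17 = 30.
(Totals: 599 → 629.)

No — net change +30 (cost rises by 30).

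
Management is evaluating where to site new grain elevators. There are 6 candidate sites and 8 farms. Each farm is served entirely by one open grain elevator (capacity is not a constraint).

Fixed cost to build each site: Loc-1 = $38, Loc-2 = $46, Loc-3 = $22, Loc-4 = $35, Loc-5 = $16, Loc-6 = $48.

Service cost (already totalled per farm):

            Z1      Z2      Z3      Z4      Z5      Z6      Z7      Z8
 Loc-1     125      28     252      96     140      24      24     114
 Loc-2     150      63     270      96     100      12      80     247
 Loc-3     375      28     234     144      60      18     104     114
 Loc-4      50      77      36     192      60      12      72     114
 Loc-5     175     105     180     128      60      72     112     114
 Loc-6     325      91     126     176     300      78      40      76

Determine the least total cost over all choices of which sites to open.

For any fixed open set, each farm goes to its cheapest open site; total = fixed + service.
{Loc-1, Loc-4}: Z1→Loc-4 50, Z2→Loc-1 28, Z3→Loc-4 36, Z4→Loc-1 96, Z5→Loc-4 60, Z6→Loc-4 12, Z7→Loc-1 24, Z8→Loc-1 114. Service 420; fixed 73; total 493.
{Loc-1, Loc-4, Loc-6}: Z1→Loc-4 50, Z2→Loc-1 28, Z3→Loc-4 36, Z4→Loc-1 96, Z5→Loc-4 60, Z6→Loc-4 12, Z7→Loc-1 24, Z8→Loc-6 76. Service 382; fixed 121; total 503.
{Loc-1, Loc-4, Loc-5}: service 420 + fixed 89 = 509
{Loc-1, Loc-2, Loc-3, Loc-4, Loc-5, Loc-6}: Z1→Loc-4 50, Z2→Loc-1 28, Z3→Loc-4 36, Z4→Loc-1 96, Z5→Loc-3 60, Z6→Loc-2 12, Z7→Loc-1 24, Z8→Loc-6 76. Service 382; fixed 205; total 587.
No other subset beats 493.

Minimum total cost: 493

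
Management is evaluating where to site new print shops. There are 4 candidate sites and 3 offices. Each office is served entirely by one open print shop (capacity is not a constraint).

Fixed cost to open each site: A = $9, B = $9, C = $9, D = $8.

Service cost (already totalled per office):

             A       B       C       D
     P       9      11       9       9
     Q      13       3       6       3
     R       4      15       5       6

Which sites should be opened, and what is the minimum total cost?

Open D only; minimum total cost 26.

For any fixed open set, each office goes to its cheapest open site; total = fixed + service.
{D}: P→D 9, Q→D 3, R→D 6. Service 18; fixed 8; total 26.
{C}: P→C 9, Q→C 6, R→C 5. Service 20; fixed 9; total 29.
{A, D}: P→A 9, Q→D 3, R→A 4. Service 16; fixed 17; total 33.
{A, B, C, D}: service 16 + fixed 35 = 51
No other subset beats 26.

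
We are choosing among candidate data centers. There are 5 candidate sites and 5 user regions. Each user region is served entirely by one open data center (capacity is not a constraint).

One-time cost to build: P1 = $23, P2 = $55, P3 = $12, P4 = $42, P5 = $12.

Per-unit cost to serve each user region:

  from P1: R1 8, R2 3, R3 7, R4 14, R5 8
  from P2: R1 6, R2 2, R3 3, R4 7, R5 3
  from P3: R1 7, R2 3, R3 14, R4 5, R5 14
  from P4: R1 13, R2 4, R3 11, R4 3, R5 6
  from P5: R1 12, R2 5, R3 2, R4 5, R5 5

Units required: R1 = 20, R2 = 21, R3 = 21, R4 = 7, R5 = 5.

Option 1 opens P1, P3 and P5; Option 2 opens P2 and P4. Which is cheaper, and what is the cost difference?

Option 1: {P1, P3, P5}: R1→P3 7·20=140, R2→P1 3·21=63, R3→P5 2·21=42, R4→P3 5·7=35, R5→P5 5·5=25. Service 305; fixed 47; total 352.
Option 2: {P2, P4}: R1→P2 6·20=120, R2→P2 2·21=42, R3→P2 3·21=63, R4→P4 3·7=21, R5→P2 3·5=15. Service 261; fixed 97; total 358.
Difference: |352 − 358| = 6.

Option 1 is cheaper by 6.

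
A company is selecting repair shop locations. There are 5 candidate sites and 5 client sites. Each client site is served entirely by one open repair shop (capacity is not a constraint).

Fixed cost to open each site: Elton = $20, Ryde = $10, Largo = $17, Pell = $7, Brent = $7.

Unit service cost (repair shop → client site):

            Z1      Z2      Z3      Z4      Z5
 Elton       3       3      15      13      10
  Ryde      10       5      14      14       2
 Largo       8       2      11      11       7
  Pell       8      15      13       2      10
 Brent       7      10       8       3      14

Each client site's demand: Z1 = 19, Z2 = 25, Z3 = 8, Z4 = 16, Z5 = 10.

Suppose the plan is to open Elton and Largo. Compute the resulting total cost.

Each client site is assigned to its cheapest site among the open ones.
{Elton, Largo}: Z1→Elton 3·19=57, Z2→Largo 2·25=50, Z3→Largo 11·8=88, Z4→Largo 11·16=176, Z5→Largo 7·10=70. Service 441; fixed 37; total 478.

Total cost: 478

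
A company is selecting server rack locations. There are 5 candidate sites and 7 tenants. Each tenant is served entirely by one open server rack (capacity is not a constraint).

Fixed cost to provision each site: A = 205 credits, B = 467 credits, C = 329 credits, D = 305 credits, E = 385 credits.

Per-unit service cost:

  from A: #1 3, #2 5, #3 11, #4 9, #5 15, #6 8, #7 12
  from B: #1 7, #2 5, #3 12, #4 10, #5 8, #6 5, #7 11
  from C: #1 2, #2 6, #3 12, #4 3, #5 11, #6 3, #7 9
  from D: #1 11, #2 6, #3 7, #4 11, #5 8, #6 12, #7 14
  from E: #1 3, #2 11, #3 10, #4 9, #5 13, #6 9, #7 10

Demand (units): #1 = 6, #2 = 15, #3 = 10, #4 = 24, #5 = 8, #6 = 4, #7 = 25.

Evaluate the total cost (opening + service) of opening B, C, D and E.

Each tenant is assigned to its cheapest site among the open ones.
{B, C, D, E}: #1→C 2·6=12, #2→B 5·15=75, #3→D 7·10=70, #4→C 3·24=72, #5→B 8·8=64, #6→C 3·4=12, #7→C 9·25=225. Service 530; fixed 1486; total 2016.

Total cost: 2016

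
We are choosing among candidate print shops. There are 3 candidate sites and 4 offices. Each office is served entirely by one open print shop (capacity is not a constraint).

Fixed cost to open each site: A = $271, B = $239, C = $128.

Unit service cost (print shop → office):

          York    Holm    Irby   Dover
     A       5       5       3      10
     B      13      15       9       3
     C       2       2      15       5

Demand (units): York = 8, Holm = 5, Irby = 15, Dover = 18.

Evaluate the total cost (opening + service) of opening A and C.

Total cost: 560

Each office is assigned to its cheapest site among the open ones.
{A, C}: York→C 2·8=16, Holm→C 2·5=10, Irby→A 3·15=45, Dover→C 5·18=90. Service 161; fixed 399; total 560.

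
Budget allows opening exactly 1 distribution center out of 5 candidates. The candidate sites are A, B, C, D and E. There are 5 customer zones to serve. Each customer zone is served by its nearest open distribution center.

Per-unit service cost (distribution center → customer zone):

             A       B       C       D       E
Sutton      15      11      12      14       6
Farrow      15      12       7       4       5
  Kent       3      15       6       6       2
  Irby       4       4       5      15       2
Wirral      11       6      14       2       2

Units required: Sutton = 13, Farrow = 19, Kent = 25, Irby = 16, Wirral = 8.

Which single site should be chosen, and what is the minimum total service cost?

With exactly 1 open, each customer zone uses its cheapest among the chosen.
{E}: Sutton→E 6·13=78, Farrow→E 5·19=95, Kent→E 2·25=50, Irby→E 2·16=32, Wirral→E 2·8=16. Service cost 271.
{C}: service cost 631
{D}: service cost 664
Among all 5 size-1 choices, {E} is lowest.

Choose E only; total service cost 271.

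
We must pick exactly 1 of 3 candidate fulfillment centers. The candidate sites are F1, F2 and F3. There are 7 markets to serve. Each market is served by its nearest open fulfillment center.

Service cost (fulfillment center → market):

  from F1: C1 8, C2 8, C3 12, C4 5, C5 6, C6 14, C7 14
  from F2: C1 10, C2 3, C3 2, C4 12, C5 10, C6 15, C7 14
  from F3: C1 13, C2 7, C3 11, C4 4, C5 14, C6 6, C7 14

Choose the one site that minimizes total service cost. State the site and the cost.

Choose F2 only; total service cost 66.

With exactly 1 open, each market uses its cheapest among the chosen.
{F2}: C1→F2 10, C2→F2 3, C3→F2 2, C4→F2 12, C5→F2 10, C6→F2 15, C7→F2 14. Service cost 66.
{F1}: service cost 67
{F3}: service cost 69
Among all 3 size-1 choices, {F2} is lowest.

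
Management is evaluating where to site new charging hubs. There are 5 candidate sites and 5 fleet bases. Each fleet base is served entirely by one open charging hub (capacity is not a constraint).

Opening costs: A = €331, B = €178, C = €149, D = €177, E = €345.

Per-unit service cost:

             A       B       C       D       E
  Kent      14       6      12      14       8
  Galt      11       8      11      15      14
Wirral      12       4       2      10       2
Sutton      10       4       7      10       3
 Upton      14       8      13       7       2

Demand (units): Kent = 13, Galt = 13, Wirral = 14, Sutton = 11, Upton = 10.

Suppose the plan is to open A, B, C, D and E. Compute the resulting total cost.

Each fleet base is assigned to its cheapest site among the open ones.
{A, B, C, D, E}: Kent→B 6·13=78, Galt→B 8·13=104, Wirral→C 2·14=28, Sutton→E 3·11=33, Upton→E 2·10=20. Service 263; fixed 1180; total 1443.

Total cost: 1443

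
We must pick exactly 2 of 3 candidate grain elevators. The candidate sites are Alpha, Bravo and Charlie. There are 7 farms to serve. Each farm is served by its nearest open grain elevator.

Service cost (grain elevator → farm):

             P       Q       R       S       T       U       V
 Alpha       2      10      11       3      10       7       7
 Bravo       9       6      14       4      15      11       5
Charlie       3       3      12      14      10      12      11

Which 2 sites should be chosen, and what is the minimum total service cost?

With exactly 2 open, each farm uses its cheapest among the chosen.
{Alpha, Charlie}: P→Alpha 2, Q→Charlie 3, R→Alpha 11, S→Alpha 3, T→Alpha 10, U→Alpha 7, V→Alpha 7. Service cost 43.
{Alpha, Bravo}: service cost 44
{Bravo, Charlie}: service cost 48
Among all 3 size-2 choices, {Alpha, Charlie} is lowest.

Choose Alpha and Charlie; total service cost 43.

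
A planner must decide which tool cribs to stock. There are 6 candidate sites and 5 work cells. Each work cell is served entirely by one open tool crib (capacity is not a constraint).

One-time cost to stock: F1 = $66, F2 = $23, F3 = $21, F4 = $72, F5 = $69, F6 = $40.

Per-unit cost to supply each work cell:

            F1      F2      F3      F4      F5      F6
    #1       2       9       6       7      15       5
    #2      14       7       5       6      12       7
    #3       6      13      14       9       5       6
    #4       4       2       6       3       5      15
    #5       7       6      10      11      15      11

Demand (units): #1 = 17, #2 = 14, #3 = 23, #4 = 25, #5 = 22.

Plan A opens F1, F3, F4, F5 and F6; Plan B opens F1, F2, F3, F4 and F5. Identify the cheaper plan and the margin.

Plan A: {F1, F3, F4, F5, F6}: #1→F1 2·17=34, #2→F3 5·14=70, #3→F5 5·23=115, #4→F4 3·25=75, #5→F1 7·22=154. Service 448; fixed 268; total 716.
Plan B: {F1, F2, F3, F4, F5}: #1→F1 2·17=34, #2→F3 5·14=70, #3→F5 5·23=115, #4→F2 2·25=50, #5→F2 6·22=132. Service 401; fixed 251; total 652.
Difference: |716 − 652| = 64.

Plan B is cheaper by 64.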